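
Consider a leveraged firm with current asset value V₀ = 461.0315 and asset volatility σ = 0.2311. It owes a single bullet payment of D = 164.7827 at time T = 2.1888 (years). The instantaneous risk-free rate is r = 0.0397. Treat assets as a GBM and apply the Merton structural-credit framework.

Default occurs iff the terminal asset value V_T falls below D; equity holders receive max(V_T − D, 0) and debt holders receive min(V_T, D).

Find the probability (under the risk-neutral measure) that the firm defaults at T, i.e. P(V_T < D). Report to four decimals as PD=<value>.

PD=0.0010

d₁ = [ln(V₀/D) + (r + σ²/2)T] / (σ√T)
   = [ln(461.0315/164.7827) + (0.0397 + 0.5·0.2311²)·2.1888] / (0.2311·√2.1888)
   = [1.028839 + 0.145344] / 0.341903 = 3.434257
d₂ = d₁ − σ√T = 3.434257 − 0.341903 = 3.092354
risk-neutral PD = N(−d₂) = N(-3.092354) = 0.000993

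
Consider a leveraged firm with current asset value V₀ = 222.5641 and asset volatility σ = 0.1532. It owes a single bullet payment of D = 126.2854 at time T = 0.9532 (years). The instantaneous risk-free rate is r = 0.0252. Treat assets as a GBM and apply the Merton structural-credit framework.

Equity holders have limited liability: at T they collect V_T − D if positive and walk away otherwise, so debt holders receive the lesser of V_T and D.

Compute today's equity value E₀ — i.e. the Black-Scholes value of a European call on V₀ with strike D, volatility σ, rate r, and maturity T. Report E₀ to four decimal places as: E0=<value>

E0=99.2762

d₁ = [ln(V₀/D) + (r + σ²/2)T] / (σ√T)
   = [ln(222.5641/126.2854) + (0.0252 + 0.5·0.1532²)·0.9532] / (0.1532·√0.9532)
   = [0.566671 + 0.035207] / 0.149572 = 4.023993
d₂ = d₁ − σ√T = 4.023993 − 0.149572 = 3.874420
N(d₁) = 0.999971,  N(d₂) = 0.999947,  e^(−rT) = 0.976266
E₀ = V₀·N(d₁) − D·e^(−rT)·N(d₂)
   = 222.5641·0.999971 − 126.2854·0.976266·0.999947 = 99.276234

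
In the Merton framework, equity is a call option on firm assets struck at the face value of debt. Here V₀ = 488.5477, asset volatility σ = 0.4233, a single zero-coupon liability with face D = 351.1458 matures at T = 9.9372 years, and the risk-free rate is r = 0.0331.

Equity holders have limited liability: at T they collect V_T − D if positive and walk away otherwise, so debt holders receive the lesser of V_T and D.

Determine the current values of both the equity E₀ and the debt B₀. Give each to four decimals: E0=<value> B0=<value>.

d₁ = [ln(V₀/D) + (r + σ²/2)T] / (σ√T)
   = [ln(488.5477/351.1458) + (0.0331 + 0.5·0.4233²)·9.9372] / (0.4233·√9.9372)
   = [0.330236 + 1.219209] / 1.334382 = 1.161170
d₂ = d₁ − σ√T = 1.161170 − 1.334382 = -0.173212
N(d₁) = 0.877214,  N(d₂) = 0.431242,  e^(−rT) = 0.719700
E₀ = V₀·N(d₁) − D·e^(−rT)·N(d₂)
   = 488.5477·0.877214 − 351.1458·0.719700·0.431242 = 319.577361
B₀ = V₀ − E₀ = 488.5477 − 319.577361 = 168.970339

E0=319.5774 B0=168.9703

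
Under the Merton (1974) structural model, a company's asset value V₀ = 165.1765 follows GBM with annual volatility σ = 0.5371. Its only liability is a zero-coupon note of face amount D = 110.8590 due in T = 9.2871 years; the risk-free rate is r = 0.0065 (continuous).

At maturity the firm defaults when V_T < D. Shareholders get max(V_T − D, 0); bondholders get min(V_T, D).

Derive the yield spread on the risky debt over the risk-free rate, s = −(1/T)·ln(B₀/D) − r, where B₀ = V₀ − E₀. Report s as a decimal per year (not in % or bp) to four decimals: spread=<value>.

spread=0.0724

d₁ = [ln(V₀/D) + (r + σ²/2)T] / (σ√T)
   = [ln(165.1765/110.8590) + (0.0065 + 0.5·0.5371²)·9.2871] / (0.5371·√9.2871)
   = [0.398755 + 1.399921] / 1.636798 = 1.098899
d₂ = d₁ − σ√T = 1.098899 − 1.636798 = -0.537899
N(d₁) = 0.864094,  N(d₂) = 0.295323,  e^(−rT) = 0.941420
E₀ = V₀·N(d₁) − D·e^(−rT)·N(d₂)
   = 165.1765·0.864094 − 110.8590·0.941420·0.295323 = 111.906647
B₀ = V₀ − E₀ = 165.1765 − 111.906647 = 53.269853
spread = −(1/T)·ln(B₀/D) − r = −(1/9.2871)·ln(53.269853/110.8590) − 0.0065 = 0.07241468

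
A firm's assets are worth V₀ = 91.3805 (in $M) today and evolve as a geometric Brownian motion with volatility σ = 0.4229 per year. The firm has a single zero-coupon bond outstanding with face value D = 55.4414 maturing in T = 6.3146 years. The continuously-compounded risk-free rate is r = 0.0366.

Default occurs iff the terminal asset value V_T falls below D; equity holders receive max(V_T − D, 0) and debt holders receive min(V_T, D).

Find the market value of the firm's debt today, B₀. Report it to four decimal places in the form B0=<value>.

B0=34.9148

d₁ = [ln(V₀/D) + (r + σ²/2)T] / (σ√T)
   = [ln(91.3805/55.4414) + (0.0366 + 0.5·0.4229²)·6.3146] / (0.4229·√6.3146)
   = [0.499706 + 0.795780] / 1.062700 = 1.219051
d₂ = d₁ − σ√T = 1.219051 − 1.062700 = 0.156351
N(d₁) = 0.888588,  N(d₂) = 0.562122,  e^(−rT) = 0.793649
E₀ = V₀·N(d₁) − D·e^(−rT)·N(d₂)
   = 91.3805·0.888588 − 55.4414·0.793649·0.562122 = 56.465655
B₀ = V₀ − E₀ = 91.3805 − 56.465655 = 34.914845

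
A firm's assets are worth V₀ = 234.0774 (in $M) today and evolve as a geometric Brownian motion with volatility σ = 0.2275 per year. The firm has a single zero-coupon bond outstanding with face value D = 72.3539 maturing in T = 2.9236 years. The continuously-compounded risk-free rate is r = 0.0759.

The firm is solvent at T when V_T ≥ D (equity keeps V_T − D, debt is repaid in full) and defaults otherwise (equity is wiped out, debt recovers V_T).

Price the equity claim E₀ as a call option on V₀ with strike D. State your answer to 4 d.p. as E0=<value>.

d₁ = [ln(V₀/D) + (r + σ²/2)T] / (σ√T)
   = [ln(234.0774/72.3539) + (0.0759 + 0.5·0.2275²)·2.9236] / (0.2275·√2.9236)
   = [1.174082 + 0.297559] / 0.388992 = 3.783219
d₂ = d₁ − σ√T = 3.783219 − 0.388992 = 3.394227
N(d₁) = 0.999923,  N(d₂) = 0.999656,  e^(−rT) = 0.800994
E₀ = V₀·N(d₁) − D·e^(−rT)·N(d₂)
   = 234.0774·0.999923 − 72.3539·0.800994·0.999656 = 176.124150

E0=176.1242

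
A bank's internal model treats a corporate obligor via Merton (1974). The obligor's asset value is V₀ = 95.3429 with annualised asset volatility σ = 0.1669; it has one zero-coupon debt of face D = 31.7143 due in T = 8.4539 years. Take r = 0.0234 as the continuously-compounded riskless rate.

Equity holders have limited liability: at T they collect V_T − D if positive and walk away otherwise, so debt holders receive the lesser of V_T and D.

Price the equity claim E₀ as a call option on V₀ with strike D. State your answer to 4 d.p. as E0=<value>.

d₁ = [ln(V₀/D) + (r + σ²/2)T] / (σ√T)
   = [ln(95.3429/31.7143) + (0.0234 + 0.5·0.1669²)·8.4539] / (0.1669·√8.4539)
   = [1.100712 + 0.315566] / 0.485272 = 2.918526
d₂ = d₁ − σ√T = 2.918526 − 0.485272 = 2.433254
N(d₁) = 0.998242,  N(d₂) = 0.992518,  e^(−rT) = 0.820516
E₀ = V₀·N(d₁) − D·e^(−rT)·N(d₂)
   = 95.3429·0.998242 − 31.7143·0.820516·0.992518 = 69.347832

E0=69.3478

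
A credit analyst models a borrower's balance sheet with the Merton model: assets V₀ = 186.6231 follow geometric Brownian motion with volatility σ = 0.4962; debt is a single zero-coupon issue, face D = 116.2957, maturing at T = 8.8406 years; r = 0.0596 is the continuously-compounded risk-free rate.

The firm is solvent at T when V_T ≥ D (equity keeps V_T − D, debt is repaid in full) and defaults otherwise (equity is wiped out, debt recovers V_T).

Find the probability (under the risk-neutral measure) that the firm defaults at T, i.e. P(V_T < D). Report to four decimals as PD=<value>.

d₁ = [ln(V₀/D) + (r + σ²/2)T] / (σ√T)
   = [ln(186.6231/116.2957) + (0.0596 + 0.5·0.4962²)·8.8406] / (0.4962·√8.8406)
   = [0.472955 + 1.615241] / 1.475359 = 1.415382
d₂ = d₁ − σ√T = 1.415382 − 1.475359 = -0.059977
risk-neutral PD = N(−d₂) = N(0.059977) = 0.523913

PD=0.5239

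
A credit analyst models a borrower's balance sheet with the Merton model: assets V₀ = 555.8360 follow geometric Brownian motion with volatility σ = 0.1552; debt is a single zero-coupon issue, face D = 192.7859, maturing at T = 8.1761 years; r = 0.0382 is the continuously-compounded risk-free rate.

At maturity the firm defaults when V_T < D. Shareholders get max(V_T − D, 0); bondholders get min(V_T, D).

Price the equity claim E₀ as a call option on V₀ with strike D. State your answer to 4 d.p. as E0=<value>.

d₁ = [ln(V₀/D) + (r + σ²/2)T] / (σ√T)
   = [ln(555.8360/192.7859) + (0.0382 + 0.5·0.1552²)·8.1761] / (0.1552·√8.1761)
   = [1.058893 + 0.410796] / 0.443777 = 3.311774
d₂ = d₁ − σ√T = 3.311774 − 0.443777 = 2.867997
N(d₁) = 0.999536,  N(d₂) = 0.997935,  e^(−rT) = 0.731742
E₀ = V₀·N(d₁) − D·e^(−rT)·N(d₂)
   = 555.8360·0.999536 − 192.7859·0.731742·0.997935 = 414.800139

E0=414.8001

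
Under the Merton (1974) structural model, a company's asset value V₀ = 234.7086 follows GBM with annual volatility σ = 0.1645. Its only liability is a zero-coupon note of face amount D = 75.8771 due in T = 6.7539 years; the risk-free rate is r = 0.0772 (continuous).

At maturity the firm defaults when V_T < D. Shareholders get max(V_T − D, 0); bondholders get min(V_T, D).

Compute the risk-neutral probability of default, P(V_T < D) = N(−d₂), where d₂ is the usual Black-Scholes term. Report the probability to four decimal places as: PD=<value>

d₁ = [ln(V₀/D) + (r + σ²/2)T] / (σ√T)
   = [ln(234.7086/75.8771) + (0.0772 + 0.5·0.1645²)·6.7539] / (0.1645·√6.7539)
   = [1.129230 + 0.612782] / 0.427507 = 4.074815
d₂ = d₁ − σ√T = 4.074815 − 0.427507 = 3.647308
risk-neutral PD = N(−d₂) = N(-3.647308) = 0.000133

PD=0.0001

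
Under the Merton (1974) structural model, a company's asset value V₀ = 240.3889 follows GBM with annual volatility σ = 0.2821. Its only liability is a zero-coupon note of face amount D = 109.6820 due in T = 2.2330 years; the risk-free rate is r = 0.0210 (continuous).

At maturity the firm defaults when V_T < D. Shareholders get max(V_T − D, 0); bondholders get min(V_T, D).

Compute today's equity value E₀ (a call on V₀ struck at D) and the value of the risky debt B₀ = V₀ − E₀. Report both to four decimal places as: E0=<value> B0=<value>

E0=136.3317 B0=104.0572

d₁ = [ln(V₀/D) + (r + σ²/2)T] / (σ√T)
   = [ln(240.3889/109.6820) + (0.0210 + 0.5·0.2821²)·2.2330] / (0.2821·√2.2330)
   = [0.784673 + 0.135745] / 0.421548 = 2.183420
d₂ = d₁ − σ√T = 2.183420 − 0.421548 = 1.761872
N(d₁) = 0.985498,  N(d₂) = 0.960955,  e^(−rT) = 0.954189
E₀ = V₀·N(d₁) − D·e^(−rT)·N(d₂)
   = 240.3889·0.985498 − 109.6820·0.954189·0.960955 = 136.331662
B₀ = V₀ − E₀ = 240.3889 − 136.331662 = 104.057238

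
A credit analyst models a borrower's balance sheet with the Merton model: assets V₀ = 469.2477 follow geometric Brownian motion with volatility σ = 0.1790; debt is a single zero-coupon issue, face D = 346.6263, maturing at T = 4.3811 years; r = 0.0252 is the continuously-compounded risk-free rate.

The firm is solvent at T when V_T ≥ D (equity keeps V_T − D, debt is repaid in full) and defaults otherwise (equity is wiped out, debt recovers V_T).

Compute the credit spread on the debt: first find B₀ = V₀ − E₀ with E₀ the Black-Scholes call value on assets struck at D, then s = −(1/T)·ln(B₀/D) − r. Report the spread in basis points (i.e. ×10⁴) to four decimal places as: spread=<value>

d₁ = [ln(V₀/D) + (r + σ²/2)T] / (σ√T)
   = [ln(469.2477/346.6263) + (0.0252 + 0.5·0.1790²)·4.3811] / (0.1790·√4.3811)
   = [0.302884 + 0.180591] / 0.374666 = 1.290414
d₂ = d₁ − σ√T = 1.290414 − 0.374666 = 0.915748
N(d₁) = 0.901547,  N(d₂) = 0.820100,  e^(−rT) = 0.895473
E₀ = V₀·N(d₁) − D·e^(−rT)·N(d₂)
   = 469.2477·0.901547 − 346.6263·0.895473·0.820100 = 168.494120
B₀ = V₀ − E₀ = 469.2477 − 168.494120 = 300.753580
spread = −(1/T)·ln(B₀/D) − r = −(1/4.3811)·ln(300.753580/346.6263) − 0.0252 = 0.00720191
in basis points: 0.00720191 × 10⁴ = 72.0191 bp

spread=72.0191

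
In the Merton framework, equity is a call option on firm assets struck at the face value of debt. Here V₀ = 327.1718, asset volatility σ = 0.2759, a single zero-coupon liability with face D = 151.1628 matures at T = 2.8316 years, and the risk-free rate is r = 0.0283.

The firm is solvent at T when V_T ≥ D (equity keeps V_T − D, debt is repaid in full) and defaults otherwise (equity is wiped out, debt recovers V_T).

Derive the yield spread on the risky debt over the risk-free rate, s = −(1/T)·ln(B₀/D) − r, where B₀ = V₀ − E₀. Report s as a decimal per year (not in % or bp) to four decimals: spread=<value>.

spread=0.0032

d₁ = [ln(V₀/D) + (r + σ²/2)T] / (σ√T)
   = [ln(327.1718/151.1628) + (0.0283 + 0.5·0.2759²)·2.8316] / (0.2759·√2.8316)
   = [0.772128 + 0.187906] / 0.464267 = 2.067850
d₂ = d₁ − σ√T = 2.067850 − 0.464267 = 1.603583
N(d₁) = 0.980673,  N(d₂) = 0.945597,  e^(−rT) = 0.922992
E₀ = V₀·N(d₁) − D·e^(−rT)·N(d₂)
   = 327.1718·0.980673 − 151.1628·0.922992·0.945597 = 188.916833
B₀ = V₀ − E₀ = 327.1718 − 188.916833 = 138.254967
spread = −(1/T)·ln(B₀/D) − r = −(1/2.8316)·ln(138.254967/151.1628) − 0.0283 = 0.00322205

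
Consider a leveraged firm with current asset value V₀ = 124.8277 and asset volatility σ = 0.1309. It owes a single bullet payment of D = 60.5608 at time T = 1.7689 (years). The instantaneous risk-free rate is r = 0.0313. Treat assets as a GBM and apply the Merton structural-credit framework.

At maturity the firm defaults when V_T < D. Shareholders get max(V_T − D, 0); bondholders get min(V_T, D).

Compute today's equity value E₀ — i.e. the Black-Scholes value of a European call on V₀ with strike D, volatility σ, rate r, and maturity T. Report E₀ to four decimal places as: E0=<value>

E0=67.5288

d₁ = [ln(V₀/D) + (r + σ²/2)T] / (σ√T)
   = [ln(124.8277/60.5608) + (0.0313 + 0.5·0.1309²)·1.7689] / (0.1309·√1.7689)
   = [0.723287 + 0.070521] / 0.174097 = 4.559573
d₂ = d₁ − σ√T = 4.559573 − 0.174097 = 4.385476
N(d₁) = 0.999997,  N(d₂) = 0.999994,  e^(−rT) = 0.946138
E₀ = V₀·N(d₁) − D·e^(−rT)·N(d₂)
   = 124.8277·0.999997 − 60.5608·0.946138·0.999994 = 67.528822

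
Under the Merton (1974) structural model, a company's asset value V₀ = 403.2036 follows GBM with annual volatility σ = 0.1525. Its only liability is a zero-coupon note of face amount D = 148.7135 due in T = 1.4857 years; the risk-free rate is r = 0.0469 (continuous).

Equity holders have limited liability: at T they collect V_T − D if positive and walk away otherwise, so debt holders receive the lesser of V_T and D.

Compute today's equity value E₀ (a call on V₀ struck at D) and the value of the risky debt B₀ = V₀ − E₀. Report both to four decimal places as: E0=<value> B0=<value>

E0=264.4996 B0=138.7040

d₁ = [ln(V₀/D) + (r + σ²/2)T] / (σ√T)
   = [ln(403.2036/148.7135) + (0.0469 + 0.5·0.1525²)·1.4857] / (0.1525·√1.4857)
   = [0.997420 + 0.086955] / 0.185881 = 5.833701
d₂ = d₁ − σ√T = 5.833701 − 0.185881 = 5.647820
N(d₁) = 1.000000,  N(d₂) = 1.000000,  e^(−rT) = 0.932693
E₀ = V₀·N(d₁) − D·e^(−rT)·N(d₂)
   = 403.2036·1.000000 − 148.7135·0.932693·1.000000 = 264.499581
B₀ = V₀ − E₀ = 403.2036 − 264.499581 = 138.704019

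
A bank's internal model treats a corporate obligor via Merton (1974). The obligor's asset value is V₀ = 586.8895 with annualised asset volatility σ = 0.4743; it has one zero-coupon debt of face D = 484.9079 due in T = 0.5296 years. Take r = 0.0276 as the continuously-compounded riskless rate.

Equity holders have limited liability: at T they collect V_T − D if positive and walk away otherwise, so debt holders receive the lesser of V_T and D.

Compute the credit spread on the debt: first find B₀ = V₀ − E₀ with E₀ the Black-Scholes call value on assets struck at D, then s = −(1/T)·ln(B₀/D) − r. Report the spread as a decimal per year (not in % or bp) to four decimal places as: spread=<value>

spread=0.1259

d₁ = [ln(V₀/D) + (r + σ²/2)T] / (σ√T)
   = [ln(586.8895/484.9079) + (0.0276 + 0.5·0.4743²)·0.5296] / (0.4743·√0.5296)
   = [0.190878 + 0.074186] / 0.345165 = 0.767934
d₂ = d₁ − σ√T = 0.767934 − 0.345165 = 0.422768
N(d₁) = 0.778737,  N(d₂) = 0.663768,  e^(−rT) = 0.985489
E₀ = V₀·N(d₁) − D·e^(−rT)·N(d₂)
   = 586.8895·0.778737 − 484.9079·0.985489·0.663768 = 139.836599
B₀ = V₀ − E₀ = 586.8895 − 139.836599 = 447.052901
spread = −(1/T)·ln(B₀/D) − r = −(1/0.5296)·ln(447.052901/484.9079) − 0.0276 = 0.12587818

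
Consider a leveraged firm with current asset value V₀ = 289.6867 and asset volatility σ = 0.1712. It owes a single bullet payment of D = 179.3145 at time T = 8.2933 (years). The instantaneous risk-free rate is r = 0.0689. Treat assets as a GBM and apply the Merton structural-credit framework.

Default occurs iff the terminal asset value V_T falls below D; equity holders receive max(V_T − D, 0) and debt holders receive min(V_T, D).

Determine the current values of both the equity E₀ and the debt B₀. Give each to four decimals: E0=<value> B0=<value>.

d₁ = [ln(V₀/D) + (r + σ²/2)T] / (σ√T)
   = [ln(289.6867/179.3145) + (0.0689 + 0.5·0.1712²)·8.2933] / (0.1712·√8.2933)
   = [0.479659 + 0.692944] / 0.493023 = 2.378393
d₂ = d₁ − σ√T = 2.378393 − 0.493023 = 1.885370
N(d₁) = 0.991306,  N(d₂) = 0.970310,  e^(−rT) = 0.564730
E₀ = V₀·N(d₁) − D·e^(−rT)·N(d₂)
   = 289.6867·0.991306 − 179.3145·0.564730·0.970310 = 188.910461
B₀ = V₀ − E₀ = 289.6867 − 188.910461 = 100.776239

E0=188.9105 B0=100.7762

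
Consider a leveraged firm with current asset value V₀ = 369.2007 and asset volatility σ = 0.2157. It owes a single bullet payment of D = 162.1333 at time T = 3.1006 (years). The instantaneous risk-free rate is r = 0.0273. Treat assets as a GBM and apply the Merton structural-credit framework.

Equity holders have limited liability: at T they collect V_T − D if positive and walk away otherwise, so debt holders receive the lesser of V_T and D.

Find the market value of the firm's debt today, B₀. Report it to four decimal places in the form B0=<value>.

d₁ = [ln(V₀/D) + (r + σ²/2)T] / (σ√T)
   = [ln(369.2007/162.1333) + (0.0273 + 0.5·0.2157²)·3.1006] / (0.2157·√3.1006)
   = [0.822922 + 0.156776] / 0.379816 = 2.579403
d₂ = d₁ − σ√T = 2.579403 − 0.379816 = 2.199587
N(d₁) = 0.995051,  N(d₂) = 0.986082,  e^(−rT) = 0.918837
E₀ = V₀·N(d₁) − D·e^(−rT)·N(d₂)
   = 369.2007·0.995051 − 162.1333·0.918837·0.986082 = 220.473025
B₀ = V₀ − E₀ = 369.2007 − 220.473025 = 148.727675

B0=148.7277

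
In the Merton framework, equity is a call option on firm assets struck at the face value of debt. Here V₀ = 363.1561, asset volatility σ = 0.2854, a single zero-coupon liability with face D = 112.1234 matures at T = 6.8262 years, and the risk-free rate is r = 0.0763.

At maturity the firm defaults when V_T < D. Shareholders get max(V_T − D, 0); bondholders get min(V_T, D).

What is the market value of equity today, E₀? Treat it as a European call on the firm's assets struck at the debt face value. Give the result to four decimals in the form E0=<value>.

d₁ = [ln(V₀/D) + (r + σ²/2)T] / (σ√T)
   = [ln(363.1561/112.1234) + (0.0763 + 0.5·0.2854²)·6.8262] / (0.2854·√6.8262)
   = [1.175233 + 0.798847] / 0.745665 = 2.647410
d₂ = d₁ − σ√T = 2.647410 − 0.745665 = 1.901745
N(d₁) = 0.995944,  N(d₂) = 0.971398,  e^(−rT) = 0.594022
E₀ = V₀·N(d₁) − D·e^(−rT)·N(d₂)
   = 363.1561·0.995944 − 112.1234·0.594022·0.971398 = 296.984561

E0=296.9846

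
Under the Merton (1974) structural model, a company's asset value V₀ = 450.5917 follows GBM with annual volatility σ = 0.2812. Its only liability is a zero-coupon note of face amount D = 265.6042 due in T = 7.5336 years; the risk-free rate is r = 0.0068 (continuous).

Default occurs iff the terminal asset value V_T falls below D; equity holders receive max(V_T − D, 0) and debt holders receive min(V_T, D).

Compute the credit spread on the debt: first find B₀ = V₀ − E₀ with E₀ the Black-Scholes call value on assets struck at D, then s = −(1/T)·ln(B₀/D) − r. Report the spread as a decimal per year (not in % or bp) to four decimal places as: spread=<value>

spread=0.0184

d₁ = [ln(V₀/D) + (r + σ²/2)T] / (σ√T)
   = [ln(450.5917/265.6042) + (0.0068 + 0.5·0.2812²)·7.5336] / (0.2812·√7.5336)
   = [0.528554 + 0.349082] / 0.771821 = 1.137099
d₂ = d₁ − σ√T = 1.137099 − 0.771821 = 0.365278
N(d₁) = 0.872251,  N(d₂) = 0.642548,  e^(−rT) = 0.950062
E₀ = V₀·N(d₁) − D·e^(−rT)·N(d₂)
   = 450.5917·0.872251 − 265.6042·0.950062·0.642548 = 230.888512
B₀ = V₀ − E₀ = 450.5917 − 230.888512 = 219.703188
spread = −(1/T)·ln(B₀/D) − r = −(1/7.5336)·ln(219.703188/265.6042) − 0.0068 = 0.01838447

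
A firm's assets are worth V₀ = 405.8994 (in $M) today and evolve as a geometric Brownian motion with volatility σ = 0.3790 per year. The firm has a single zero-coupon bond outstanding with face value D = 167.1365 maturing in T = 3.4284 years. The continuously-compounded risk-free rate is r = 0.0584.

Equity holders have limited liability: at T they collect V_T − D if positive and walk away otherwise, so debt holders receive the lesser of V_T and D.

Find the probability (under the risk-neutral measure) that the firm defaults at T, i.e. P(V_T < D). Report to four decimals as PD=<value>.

PD=0.1153

d₁ = [ln(V₀/D) + (r + σ²/2)T] / (σ√T)
   = [ln(405.8994/167.1365) + (0.0584 + 0.5·0.3790²)·3.4284] / (0.3790·√3.4284)
   = [0.887295 + 0.446448] / 0.701754 = 1.900584
d₂ = d₁ − σ√T = 1.900584 − 0.701754 = 1.198830
risk-neutral PD = N(−d₂) = N(-1.198830) = 0.115297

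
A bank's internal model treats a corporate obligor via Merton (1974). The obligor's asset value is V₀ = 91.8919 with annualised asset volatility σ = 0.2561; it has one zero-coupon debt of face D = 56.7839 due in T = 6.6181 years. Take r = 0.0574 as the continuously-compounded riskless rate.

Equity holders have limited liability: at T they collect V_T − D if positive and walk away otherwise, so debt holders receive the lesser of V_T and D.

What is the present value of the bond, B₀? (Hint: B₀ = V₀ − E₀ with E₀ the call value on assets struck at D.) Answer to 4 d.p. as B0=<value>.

B0=37.1374

d₁ = [ln(V₀/D) + (r + σ²/2)T] / (σ√T)
   = [ln(91.8919/56.7839) + (0.0574 + 0.5·0.2561²)·6.6181] / (0.2561·√6.6181)
   = [0.481360 + 0.596910] / 0.658834 = 1.636633
d₂ = d₁ − σ√T = 1.636633 − 0.658834 = 0.977799
N(d₁) = 0.949146,  N(d₂) = 0.835913,  e^(−rT) = 0.683944
E₀ = V₀·N(d₁) − D·e^(−rT)·N(d₂)
   = 91.8919·0.949146 − 56.7839·0.683944·0.835913 = 54.754496
B₀ = V₀ − E₀ = 91.8919 − 54.754496 = 37.137404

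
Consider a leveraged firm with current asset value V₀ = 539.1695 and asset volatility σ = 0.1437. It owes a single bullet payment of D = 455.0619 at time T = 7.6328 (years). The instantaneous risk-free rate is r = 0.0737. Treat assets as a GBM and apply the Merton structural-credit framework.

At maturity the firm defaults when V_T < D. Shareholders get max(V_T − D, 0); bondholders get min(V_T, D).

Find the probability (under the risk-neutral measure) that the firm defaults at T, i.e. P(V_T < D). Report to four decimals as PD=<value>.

d₁ = [ln(V₀/D) + (r + σ²/2)T] / (σ√T)
   = [ln(539.1695/455.0619) + (0.0737 + 0.5·0.1437²)·7.6328] / (0.1437·√7.6328)
   = [0.169597 + 0.641345] / 0.397007 = 2.042635
d₂ = d₁ − σ√T = 2.042635 − 0.397007 = 1.645627
risk-neutral PD = N(−d₂) = N(-1.645627) = 0.049920

PD=0.0499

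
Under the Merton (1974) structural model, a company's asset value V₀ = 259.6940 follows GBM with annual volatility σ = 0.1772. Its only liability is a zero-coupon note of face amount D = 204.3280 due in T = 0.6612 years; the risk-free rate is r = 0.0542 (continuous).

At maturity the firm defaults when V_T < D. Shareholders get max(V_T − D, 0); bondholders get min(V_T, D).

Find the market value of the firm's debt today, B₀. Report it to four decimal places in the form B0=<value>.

d₁ = [ln(V₀/D) + (r + σ²/2)T] / (σ√T)
   = [ln(259.6940/204.3280) + (0.0542 + 0.5·0.1772²)·0.6612] / (0.1772·√0.6612)
   = [0.239777 + 0.046218] / 0.144089 = 1.984855
d₂ = d₁ − σ√T = 1.984855 − 0.144089 = 1.840766
N(d₁) = 0.976420,  N(d₂) = 0.967172,  e^(−rT) = 0.964798
E₀ = V₀·N(d₁) − D·e^(−rT)·N(d₂)
   = 259.6940·0.976420 − 204.3280·0.964798·0.967172 = 62.906728
B₀ = V₀ − E₀ = 259.6940 − 62.906728 = 196.787272

B0=196.7873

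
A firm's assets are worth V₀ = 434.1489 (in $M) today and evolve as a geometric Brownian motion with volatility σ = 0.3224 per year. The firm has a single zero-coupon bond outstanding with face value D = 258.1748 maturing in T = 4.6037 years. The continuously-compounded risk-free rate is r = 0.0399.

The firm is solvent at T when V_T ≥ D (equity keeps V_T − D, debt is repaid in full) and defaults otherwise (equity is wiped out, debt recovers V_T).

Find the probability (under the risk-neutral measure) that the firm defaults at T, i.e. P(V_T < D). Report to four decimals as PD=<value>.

d₁ = [ln(V₀/D) + (r + σ²/2)T] / (σ√T)
   = [ln(434.1489/258.1748) + (0.0399 + 0.5·0.3224²)·4.6037] / (0.3224·√4.6037)
   = [0.519751 + 0.422946] / 0.691749 = 1.362773
d₂ = d₁ − σ√T = 1.362773 − 0.691749 = 0.671024
risk-neutral PD = N(−d₂) = N(-0.671024) = 0.251103

PD=0.2511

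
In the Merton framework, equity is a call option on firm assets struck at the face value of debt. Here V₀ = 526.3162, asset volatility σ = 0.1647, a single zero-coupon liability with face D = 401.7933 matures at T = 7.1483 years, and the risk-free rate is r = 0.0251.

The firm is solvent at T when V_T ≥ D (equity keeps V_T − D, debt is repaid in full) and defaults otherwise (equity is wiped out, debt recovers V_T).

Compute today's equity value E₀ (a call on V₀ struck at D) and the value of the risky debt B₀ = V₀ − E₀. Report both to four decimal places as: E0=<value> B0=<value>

d₁ = [ln(V₀/D) + (r + σ²/2)T] / (σ√T)
   = [ln(526.3162/401.7933) + (0.0251 + 0.5·0.1647²)·7.1483] / (0.1647·√7.1483)
   = [0.269964 + 0.276375] / 0.440347 = 1.240702
d₂ = d₁ − σ√T = 1.240702 − 0.440347 = 0.800355
N(d₁) = 0.892642,  N(d₂) = 0.788248,  e^(−rT) = 0.835753
E₀ = V₀·N(d₁) − D·e^(−rT)·N(d₂)
   = 526.3162·0.892642 − 401.7933·0.835753·0.788248 = 205.118570
B₀ = V₀ − E₀ = 526.3162 − 205.118570 = 321.197630

E0=205.1186 B0=321.1976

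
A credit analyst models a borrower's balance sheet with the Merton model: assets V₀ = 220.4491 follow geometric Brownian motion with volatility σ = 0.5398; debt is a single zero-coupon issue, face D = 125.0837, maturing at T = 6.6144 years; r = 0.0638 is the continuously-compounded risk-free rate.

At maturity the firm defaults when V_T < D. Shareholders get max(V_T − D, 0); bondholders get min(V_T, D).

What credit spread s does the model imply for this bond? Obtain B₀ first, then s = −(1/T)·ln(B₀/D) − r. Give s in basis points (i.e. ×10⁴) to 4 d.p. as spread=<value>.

spread=493.0591

d₁ = [ln(V₀/D) + (r + σ²/2)T] / (σ√T)
   = [ln(220.4491/125.0837) + (0.0638 + 0.5·0.5398²)·6.6144] / (0.5398·√6.6144)
   = [0.566684 + 1.385664] / 1.388283 = 1.406304
d₂ = d₁ − σ√T = 1.406304 − 1.388283 = 0.018020
N(d₁) = 0.920183,  N(d₂) = 0.507189,  e^(−rT) = 0.655735
E₀ = V₀·N(d₁) − D·e^(−rT)·N(d₂)
   = 220.4491·0.920183 − 125.0837·0.655735·0.507189 = 161.253016
B₀ = V₀ − E₀ = 220.4491 − 161.253016 = 59.196084
spread = −(1/T)·ln(B₀/D) − r = −(1/6.6144)·ln(59.196084/125.0837) − 0.0638 = 0.04930591
in basis points: 0.04930591 × 10⁴ = 493.0591 bp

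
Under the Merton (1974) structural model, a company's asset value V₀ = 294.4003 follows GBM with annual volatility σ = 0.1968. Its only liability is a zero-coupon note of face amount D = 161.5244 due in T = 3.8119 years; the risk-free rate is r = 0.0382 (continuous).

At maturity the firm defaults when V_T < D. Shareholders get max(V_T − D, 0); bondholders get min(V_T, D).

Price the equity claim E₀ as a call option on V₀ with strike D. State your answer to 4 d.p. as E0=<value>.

E0=155.5260

d₁ = [ln(V₀/D) + (r + σ²/2)T] / (σ√T)
   = [ln(294.4003/161.5244) + (0.0382 + 0.5·0.1968²)·3.8119] / (0.1968·√3.8119)
   = [0.600284 + 0.219432] / 0.384234 = 2.133379
d₂ = d₁ − σ√T = 2.133379 − 0.384234 = 1.749145
N(d₁) = 0.983553,  N(d₂) = 0.959867,  e^(−rT) = 0.864491
E₀ = V₀·N(d₁) − D·e^(−rT)·N(d₂)
   = 294.4003·0.983553 − 161.5244·0.864491·0.959867 = 155.526011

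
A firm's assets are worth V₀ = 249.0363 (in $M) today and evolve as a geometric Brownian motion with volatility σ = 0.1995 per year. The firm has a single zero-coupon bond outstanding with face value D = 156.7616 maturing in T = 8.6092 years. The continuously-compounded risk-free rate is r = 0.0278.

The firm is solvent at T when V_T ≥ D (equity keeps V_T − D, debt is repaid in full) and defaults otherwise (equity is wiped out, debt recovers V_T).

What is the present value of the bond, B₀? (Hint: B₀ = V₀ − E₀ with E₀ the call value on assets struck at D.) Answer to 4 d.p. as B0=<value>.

B0=117.7972

d₁ = [ln(V₀/D) + (r + σ²/2)T] / (σ√T)
   = [ln(249.0363/156.7616) + (0.0278 + 0.5·0.1995²)·8.6092] / (0.1995·√8.6092)
   = [0.462872 + 0.410660] / 0.585362 = 1.492295
d₂ = d₁ − σ√T = 1.492295 − 0.585362 = 0.906933
N(d₁) = 0.932189,  N(d₂) = 0.817779,  e^(−rT) = 0.787151
E₀ = V₀·N(d₁) − D·e^(−rT)·N(d₂)
   = 249.0363·0.932189 − 156.7616·0.787151·0.817779 = 131.239103
B₀ = V₀ − E₀ = 249.0363 − 131.239103 = 117.797197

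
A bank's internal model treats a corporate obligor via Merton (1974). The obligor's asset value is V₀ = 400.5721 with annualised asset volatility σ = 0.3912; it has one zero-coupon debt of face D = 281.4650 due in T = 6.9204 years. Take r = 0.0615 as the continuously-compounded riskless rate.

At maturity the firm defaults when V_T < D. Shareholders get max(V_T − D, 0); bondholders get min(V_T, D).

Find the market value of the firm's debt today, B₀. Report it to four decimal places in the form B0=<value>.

d₁ = [ln(V₀/D) + (r + σ²/2)T] / (σ√T)
   = [ln(400.5721/281.4650) + (0.0615 + 0.5·0.3912²)·6.9204] / (0.3912·√6.9204)
   = [0.352886 + 0.955145] / 1.029116 = 1.271023
d₂ = d₁ − σ√T = 1.271023 − 1.029116 = 0.241907
N(d₁) = 0.898140,  N(d₂) = 0.595574,  e^(−rT) = 0.653375
E₀ = V₀·N(d₁) − D·e^(−rT)·N(d₂)
   = 400.5721·0.898140 − 281.4650·0.653375·0.595574 = 250.242468
B₀ = V₀ − E₀ = 400.5721 − 250.242468 = 150.329632

B0=150.3296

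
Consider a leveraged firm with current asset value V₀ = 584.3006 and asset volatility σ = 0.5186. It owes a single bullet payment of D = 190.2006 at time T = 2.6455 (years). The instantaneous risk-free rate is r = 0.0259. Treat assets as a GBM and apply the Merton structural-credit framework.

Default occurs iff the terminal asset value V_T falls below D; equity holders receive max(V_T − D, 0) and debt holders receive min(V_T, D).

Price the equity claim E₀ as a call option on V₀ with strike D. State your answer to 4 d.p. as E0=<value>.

d₁ = [ln(V₀/D) + (r + σ²/2)T] / (σ√T)
   = [ln(584.3006/190.2006) + (0.0259 + 0.5·0.5186²)·2.6455] / (0.5186·√2.6455)
   = [1.122336 + 0.424267] / 0.843503 = 1.833549
d₂ = d₁ − σ√T = 1.833549 − 0.843503 = 0.990046
N(d₁) = 0.966639,  N(d₂) = 0.838924,  e^(−rT) = 0.933776
E₀ = V₀·N(d₁) − D·e^(−rT)·N(d₂)
   = 584.3006·0.966639 − 190.2006·0.933776·0.838924 = 415.811068

E0=415.8111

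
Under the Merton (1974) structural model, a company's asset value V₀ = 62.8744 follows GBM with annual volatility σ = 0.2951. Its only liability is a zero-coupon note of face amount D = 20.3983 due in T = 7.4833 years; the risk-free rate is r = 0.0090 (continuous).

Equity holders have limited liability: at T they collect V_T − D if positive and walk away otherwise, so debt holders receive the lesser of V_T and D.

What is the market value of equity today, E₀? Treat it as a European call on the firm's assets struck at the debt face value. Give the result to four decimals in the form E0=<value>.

d₁ = [ln(V₀/D) + (r + σ²/2)T] / (σ√T)
   = [ln(62.8744/20.3983) + (0.0090 + 0.5·0.2951²)·7.4833] / (0.2951·√7.4833)
   = [1.125688 + 0.393188] / 0.807264 = 1.881509
d₂ = d₁ − σ√T = 1.881509 − 0.807264 = 1.074245
N(d₁) = 0.970049,  N(d₂) = 0.858643,  e^(−rT) = 0.934868
E₀ = V₀·N(d₁) − D·e^(−rT)·N(d₂)
   = 62.8744·0.970049 − 20.3983·0.934868·0.858643 = 44.617134

E0=44.6171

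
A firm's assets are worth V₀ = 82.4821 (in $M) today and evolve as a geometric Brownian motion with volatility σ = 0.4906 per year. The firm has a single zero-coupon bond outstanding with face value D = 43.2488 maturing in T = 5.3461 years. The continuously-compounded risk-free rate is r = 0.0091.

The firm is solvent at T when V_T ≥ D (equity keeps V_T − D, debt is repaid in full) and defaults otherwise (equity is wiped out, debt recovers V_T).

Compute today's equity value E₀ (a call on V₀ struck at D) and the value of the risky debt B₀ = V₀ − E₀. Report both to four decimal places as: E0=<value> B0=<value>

d₁ = [ln(V₀/D) + (r + σ²/2)T] / (σ√T)
   = [ln(82.4821/43.2488) + (0.0091 + 0.5·0.4906²)·5.3461] / (0.4906·√5.3461)
   = [0.645612 + 0.692022] / 1.134347 = 1.179210
d₂ = d₁ − σ√T = 1.179210 − 1.134347 = 0.044862
N(d₁) = 0.880843,  N(d₂) = 0.517891,  e^(−rT) = 0.952515
E₀ = V₀·N(d₁) − D·e^(−rT)·N(d₂)
   = 82.4821·0.880843 − 43.2488·0.952515·0.517891 = 51.319147
B₀ = V₀ − E₀ = 82.4821 − 51.319147 = 31.162953

E0=51.3191 B0=31.1630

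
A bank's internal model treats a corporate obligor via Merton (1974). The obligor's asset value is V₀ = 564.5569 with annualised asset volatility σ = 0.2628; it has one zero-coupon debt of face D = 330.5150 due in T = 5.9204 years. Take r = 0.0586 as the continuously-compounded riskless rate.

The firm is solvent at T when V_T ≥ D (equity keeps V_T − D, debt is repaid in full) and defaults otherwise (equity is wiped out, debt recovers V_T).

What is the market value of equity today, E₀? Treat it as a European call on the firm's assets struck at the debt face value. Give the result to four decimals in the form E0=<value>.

E0=339.5183

d₁ = [ln(V₀/D) + (r + σ²/2)T] / (σ√T)
   = [ln(564.5569/330.5150) + (0.0586 + 0.5·0.2628²)·5.9204] / (0.2628·√5.9204)
   = [0.535389 + 0.551378] / 0.639442 = 1.699557
d₂ = d₁ − σ√T = 1.699557 − 0.639442 = 1.060115
N(d₁) = 0.955393,  N(d₂) = 0.855454,  e^(−rT) = 0.706851
E₀ = V₀·N(d₁) − D·e^(−rT)·N(d₂)
   = 564.5569·0.955393 − 330.5150·0.706851·0.855454 = 339.518334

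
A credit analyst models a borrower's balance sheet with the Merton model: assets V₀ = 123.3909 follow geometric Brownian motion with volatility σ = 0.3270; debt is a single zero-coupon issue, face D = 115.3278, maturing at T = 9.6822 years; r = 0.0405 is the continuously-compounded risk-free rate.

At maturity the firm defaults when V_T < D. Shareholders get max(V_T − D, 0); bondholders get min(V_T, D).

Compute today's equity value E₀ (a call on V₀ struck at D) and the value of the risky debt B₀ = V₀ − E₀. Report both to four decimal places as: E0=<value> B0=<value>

d₁ = [ln(V₀/D) + (r + σ²/2)T] / (σ√T)
   = [ln(123.3909/115.3278) + (0.0405 + 0.5·0.3270²)·9.6822] / (0.3270·√9.6822)
   = [0.067579 + 0.909783] / 1.017501 = 0.960551
d₂ = d₁ − σ√T = 0.960551 − 1.017501 = -0.056949
N(d₁) = 0.831611,  N(d₂) = 0.477293,  e^(−rT) = 0.675617
E₀ = V₀·N(d₁) − D·e^(−rT)·N(d₂)
   = 123.3909·0.831611 − 115.3278·0.675617·0.477293 = 65.423830
B₀ = V₀ − E₀ = 123.3909 − 65.423830 = 57.967070

E0=65.4238 B0=57.9671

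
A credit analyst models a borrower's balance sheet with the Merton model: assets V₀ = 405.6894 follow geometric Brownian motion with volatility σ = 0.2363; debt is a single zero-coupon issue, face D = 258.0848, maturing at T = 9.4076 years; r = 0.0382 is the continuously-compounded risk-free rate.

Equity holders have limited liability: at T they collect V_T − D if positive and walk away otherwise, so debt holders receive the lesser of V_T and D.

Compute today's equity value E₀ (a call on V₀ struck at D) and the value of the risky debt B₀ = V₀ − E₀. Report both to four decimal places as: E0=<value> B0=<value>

d₁ = [ln(V₀/D) + (r + σ²/2)T] / (σ√T)
   = [ln(405.6894/258.0848) + (0.0382 + 0.5·0.2363²)·9.4076] / (0.2363·√9.4076)
   = [0.452300 + 0.622020] / 0.724775 = 1.482280
d₂ = d₁ − σ√T = 1.482280 − 0.724775 = 0.757505
N(d₁) = 0.930867,  N(d₂) = 0.775626,  e^(−rT) = 0.698116
E₀ = V₀·N(d₁) − D·e^(−rT)·N(d₂)
   = 405.6894·0.930867 − 258.0848·0.698116·0.775626 = 237.895933
B₀ = V₀ − E₀ = 405.6894 − 237.895933 = 167.793467

E0=237.8959 B0=167.7935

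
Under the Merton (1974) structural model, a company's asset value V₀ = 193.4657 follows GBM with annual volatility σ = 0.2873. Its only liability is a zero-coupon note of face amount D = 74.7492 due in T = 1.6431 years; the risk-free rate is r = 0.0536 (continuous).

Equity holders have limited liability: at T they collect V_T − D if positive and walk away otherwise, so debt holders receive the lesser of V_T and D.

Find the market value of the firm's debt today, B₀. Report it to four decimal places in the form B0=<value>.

B0=68.4180

d₁ = [ln(V₀/D) + (r + σ²/2)T] / (σ√T)
   = [ln(193.4657/74.7492) + (0.0536 + 0.5·0.2873²)·1.6431] / (0.2873·√1.6431)
   = [0.950962 + 0.155882] / 0.368271 = 3.005513
d₂ = d₁ − σ√T = 3.005513 − 0.368271 = 2.637242
N(d₁) = 0.998674,  N(d₂) = 0.995821,  e^(−rT) = 0.915697
E₀ = V₀·N(d₁) − D·e^(−rT)·N(d₂)
   = 193.4657·0.998674 − 74.7492·0.915697·0.995821 = 125.047692
B₀ = V₀ − E₀ = 193.4657 − 125.047692 = 68.418008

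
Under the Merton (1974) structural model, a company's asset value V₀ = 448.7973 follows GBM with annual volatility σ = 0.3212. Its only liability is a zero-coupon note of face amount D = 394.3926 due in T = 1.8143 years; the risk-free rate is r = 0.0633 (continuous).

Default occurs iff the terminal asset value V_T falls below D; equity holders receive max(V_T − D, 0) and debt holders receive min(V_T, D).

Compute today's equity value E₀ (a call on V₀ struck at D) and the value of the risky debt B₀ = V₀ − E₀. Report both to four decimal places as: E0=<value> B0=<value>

d₁ = [ln(V₀/D) + (r + σ²/2)T] / (σ√T)
   = [ln(448.7973/394.3926) + (0.0633 + 0.5·0.3212²)·1.8143] / (0.3212·√1.8143)
   = [0.129224 + 0.208435] / 0.432643 = 0.780458
d₂ = d₁ − σ√T = 0.780458 − 0.432643 = 0.347814
N(d₁) = 0.782439,  N(d₂) = 0.636010,  e^(−rT) = 0.891504
E₀ = V₀·N(d₁) − D·e^(−rT)·N(d₂)
   = 448.7973·0.782439 − 394.3926·0.891504·0.636010 = 127.533764
B₀ = V₀ − E₀ = 448.7973 − 127.533764 = 321.263536

E0=127.5338 B0=321.2635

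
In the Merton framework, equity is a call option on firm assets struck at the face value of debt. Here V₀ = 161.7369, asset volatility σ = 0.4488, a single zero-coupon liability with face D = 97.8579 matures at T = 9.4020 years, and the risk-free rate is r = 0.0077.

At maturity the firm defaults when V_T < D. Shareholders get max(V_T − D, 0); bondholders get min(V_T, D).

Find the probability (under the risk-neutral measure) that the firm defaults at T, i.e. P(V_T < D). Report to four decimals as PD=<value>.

d₁ = [ln(V₀/D) + (r + σ²/2)T] / (σ√T)
   = [ln(161.7369/97.8579) + (0.0077 + 0.5·0.4488²)·9.4020] / (0.4488·√9.4020)
   = [0.502455 + 1.019278] / 1.376141 = 1.105797
d₂ = d₁ − σ√T = 1.105797 − 1.376141 = -0.270345
risk-neutral PD = N(−d₂) = N(0.270345) = 0.606552

PD=0.6066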